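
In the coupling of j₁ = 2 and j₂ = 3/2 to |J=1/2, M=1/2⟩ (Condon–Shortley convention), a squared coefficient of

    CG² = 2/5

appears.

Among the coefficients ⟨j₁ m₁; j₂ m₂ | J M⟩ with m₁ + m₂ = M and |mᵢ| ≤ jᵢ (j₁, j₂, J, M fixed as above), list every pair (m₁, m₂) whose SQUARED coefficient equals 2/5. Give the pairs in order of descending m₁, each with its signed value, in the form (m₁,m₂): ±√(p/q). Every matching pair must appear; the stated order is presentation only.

(2,-3/2): +√(2/5)

Admissible pairs with m₁+m₂ = M = 1/2: (-1,3/2), (0,1/2), (1,-1/2), (2,-3/2)
  (m₁,m₂)=(2,-3/2): CG² = 2/5, CG = +√(2/5)   ← matches the target
  (m₁,m₂)=(1,-1/2): CG² = 3/10, CG = −√(3/10)
  (m₁,m₂)=(0,1/2): CG² = 1/5, CG = +√(1/5)
  (m₁,m₂)=(-1,3/2): CG² = 1/10, CG = −√(1/10)
Pairs with CG² = 2/5: (2,-3/2): +√(2/5)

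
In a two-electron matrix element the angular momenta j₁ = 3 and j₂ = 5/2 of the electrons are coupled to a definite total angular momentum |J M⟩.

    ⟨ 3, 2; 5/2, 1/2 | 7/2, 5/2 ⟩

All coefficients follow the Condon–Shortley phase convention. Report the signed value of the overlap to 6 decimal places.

√[8·2!4!3!/10! · 5!1!3!2!6!1!] = √(4608/7)
  +(−1)^0/∏(0,2,1,3,3,0)! = 1/72  (running 1/72)
  +(−1)^1/∏(1,1,0,2,4,1)! = -1/48  (running -1/144)
⟨..|..⟩ = √(4608/7)·(-1/144) = -0.178174

−√(2/63) = -0.178174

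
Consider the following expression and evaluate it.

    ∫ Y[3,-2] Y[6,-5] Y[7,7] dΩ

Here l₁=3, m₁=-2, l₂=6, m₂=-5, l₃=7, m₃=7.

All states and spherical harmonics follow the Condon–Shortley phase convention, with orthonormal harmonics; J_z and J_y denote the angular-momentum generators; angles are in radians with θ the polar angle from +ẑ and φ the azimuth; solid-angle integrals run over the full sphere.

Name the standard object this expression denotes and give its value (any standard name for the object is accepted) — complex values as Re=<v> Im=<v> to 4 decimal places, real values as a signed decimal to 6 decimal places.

Gaunt coefficient, -0.201189

This is a Gaunt coefficient — the integral of a triple product of spherical harmonics over the sphere.
Rules hold: Σm=0, L=16 even, 3≤7≤9.
N = 7·13·15 = 1365
Δ = 2!·4!·10!/17! = 1/2042040
Racah Σ t=0..2: t=0:+1/207360 t=1:−1/57600 t=2:+1/207360 = -1/129600
⇒ 3j(3 6 7; 0 0 0)² = 168/12155, sgn +1
Racah Σ t=1..1: t=1:−1/87091200 = -1/87091200
⇒ 3j(3 6 7; -2 -5 7)² = 11/408, sgn -1
4πI² = N·(3j₀)²·(3jₘ)² = 147/289
I = -1·√(0.508651/4π) = -0.20118927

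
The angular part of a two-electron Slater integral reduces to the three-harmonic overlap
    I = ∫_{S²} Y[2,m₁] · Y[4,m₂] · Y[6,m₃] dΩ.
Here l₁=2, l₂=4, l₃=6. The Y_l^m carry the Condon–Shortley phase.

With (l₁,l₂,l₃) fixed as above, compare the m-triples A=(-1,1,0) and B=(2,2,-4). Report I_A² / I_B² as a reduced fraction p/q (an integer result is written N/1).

l's match ⇒ only the (l;m) 3-j factors differ between A and B.
A: triangle coeff Δ(2,4,6) = 1/6435; Σ_t [0,0]: t=0:+1/4320 = 1/4320; (3j)²=8/429 [(2 4 6; -1 1 0)], sign=+1
B: triangle coeff Δ(2,4,6) = 1/6435; Σ_t [0,0]: t=0:+1/34560 = 1/34560; (3j)²=14/429 [(2 4 6; 2 2 -4)], sign=+1
I_A²/I_B² = (8/429)/(14/429) = 4/7

4/7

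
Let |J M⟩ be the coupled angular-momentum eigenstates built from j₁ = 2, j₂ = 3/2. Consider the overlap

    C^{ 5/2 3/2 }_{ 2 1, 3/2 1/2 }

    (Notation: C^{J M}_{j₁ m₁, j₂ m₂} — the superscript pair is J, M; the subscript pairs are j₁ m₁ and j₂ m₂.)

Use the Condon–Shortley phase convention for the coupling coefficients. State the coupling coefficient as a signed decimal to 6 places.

√[6·1!3!2!/7! · 3!1!2!1!4!1!] = √(144/35)
  +(−1)^0/∏(0,1,1,2,2,0)! = 1/4  (running 1/4)
  +(−1)^1/∏(1,0,0,1,3,1)! = -1/6  (running 1/12)
⟨..|..⟩ = √(144/35)·(1/12) = +0.169031

+0.169031  (= +√(1/35))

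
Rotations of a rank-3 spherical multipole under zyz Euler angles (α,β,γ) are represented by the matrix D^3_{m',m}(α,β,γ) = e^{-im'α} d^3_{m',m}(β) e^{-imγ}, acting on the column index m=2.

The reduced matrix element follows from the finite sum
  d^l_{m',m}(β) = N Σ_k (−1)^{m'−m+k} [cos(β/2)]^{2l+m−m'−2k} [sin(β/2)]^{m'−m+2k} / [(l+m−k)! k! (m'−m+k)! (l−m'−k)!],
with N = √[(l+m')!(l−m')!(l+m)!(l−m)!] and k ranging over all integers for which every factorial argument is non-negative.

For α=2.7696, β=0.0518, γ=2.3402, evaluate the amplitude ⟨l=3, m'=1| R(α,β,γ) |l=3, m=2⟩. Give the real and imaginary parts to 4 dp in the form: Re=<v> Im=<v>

Re=0.0321 Im=-0.0751

Split into d^3_{1,2}(β=0.0518) × two z-phases.
c=cos(0.051800/2)=0.999665, s=sin(0.051800/2)=0.025897; N=√[24·2·120·1]=75.894664
The bounds max(0,m−m')=1 and min(l+m,l−m')=2 give 2 terms
  k=1: (−1)^0·75.8947/(24)·0.9997^5·0.0259^1 = +0.081757
  k=2: (−1)^1·75.8947/(12)·0.9997^3·0.0259^3 = -0.000110
d^3_{1,2}(0.0518) = +0.081757 -0.000110 = +0.081647
Phases: e^{-i·(1)·2.7696}=-0.931605-0.363473i, e^{-i·(2)·2.3402}=-0.031984+0.999488i ⇒ D=+0.032094-0.075075i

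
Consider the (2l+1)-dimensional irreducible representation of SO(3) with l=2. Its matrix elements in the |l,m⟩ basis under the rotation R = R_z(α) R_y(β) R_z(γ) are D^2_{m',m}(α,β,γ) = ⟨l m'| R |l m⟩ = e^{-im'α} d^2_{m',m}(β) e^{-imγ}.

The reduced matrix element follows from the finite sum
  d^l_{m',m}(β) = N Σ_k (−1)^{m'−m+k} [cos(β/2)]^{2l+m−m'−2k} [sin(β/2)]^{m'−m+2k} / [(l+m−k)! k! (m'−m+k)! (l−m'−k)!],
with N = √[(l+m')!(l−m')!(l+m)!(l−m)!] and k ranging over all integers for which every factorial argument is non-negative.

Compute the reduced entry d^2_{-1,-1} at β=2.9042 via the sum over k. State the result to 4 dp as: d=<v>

d=-0.0413

d^2_{-1,-1}(β=2.9042) via the finite sum:
c=cos(2.904200/2)=0.118418, s=sin(2.904200/2)=0.992964; N=√[1·6·1·6]=6.000000
k∈{0,1} keeps every argument non-negative
  k=0: (−1)^0·6.0000/(6)·0.1184^4·0.9930^0 = +0.000197
  k=1: (−1)^1·6.0000/(2)·0.1184^2·0.9930^2 = -0.041478
d^2_{-1,-1}(2.9042) = +0.000197 -0.041478 = -0.041282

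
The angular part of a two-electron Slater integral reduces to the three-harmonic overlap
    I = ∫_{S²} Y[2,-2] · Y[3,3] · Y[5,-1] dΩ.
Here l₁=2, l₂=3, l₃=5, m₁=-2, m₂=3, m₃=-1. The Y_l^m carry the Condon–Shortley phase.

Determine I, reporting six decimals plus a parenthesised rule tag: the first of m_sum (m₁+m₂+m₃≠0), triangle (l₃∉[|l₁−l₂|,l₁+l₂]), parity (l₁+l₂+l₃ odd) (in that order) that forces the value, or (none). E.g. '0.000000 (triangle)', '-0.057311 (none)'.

-0.023961 (none)

Checks pass: Σm=0; 10 even; l₃=5∈[1,5].
(2·2+1)(2·3+1)(2·5+1) = 385
Δ: 0! 4! 6! / 11! → 1/2310
sum: t=0:+1/144 = 1/144
3j²(2 3 5; 0 0 0) = Δ·Π!·Σ² = 10/231  (sign -1)
sum: t=0:+1/17280 = 1/17280
3j²(2 3 5; -2 3 -1) = Δ·Π!·Σ² = 1/2310  (sign +1)
combine: 4πI² = 385·10/231·1/2310 = 5/693
take √, sign -1: I = -0.02396147
No selection rule forces the value: the integral is nonzero (none).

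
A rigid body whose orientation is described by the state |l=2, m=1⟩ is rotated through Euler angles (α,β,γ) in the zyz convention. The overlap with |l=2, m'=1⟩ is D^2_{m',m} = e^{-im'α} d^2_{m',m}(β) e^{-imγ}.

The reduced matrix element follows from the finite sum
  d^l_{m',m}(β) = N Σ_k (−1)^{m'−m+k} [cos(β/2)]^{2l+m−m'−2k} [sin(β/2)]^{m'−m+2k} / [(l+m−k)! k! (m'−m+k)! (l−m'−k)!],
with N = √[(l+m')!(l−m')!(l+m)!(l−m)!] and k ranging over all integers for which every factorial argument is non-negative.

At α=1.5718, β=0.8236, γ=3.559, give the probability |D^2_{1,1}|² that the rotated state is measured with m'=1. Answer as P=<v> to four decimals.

First d^2_{1,1}(β=0.8236), then the phase factors e^{-i(1)α} and e^{-i(1)γ}:
With c≡cos(β/2)=0.916402 and s≡sin(β/2)=0.400259, N=[6·1·6·1]^{1/2}=6.000000
k∈{0,1} keeps every argument non-negative
  k=0: (−1)^0·6.0000/(6)·0.9164^4·0.4003^0 = +0.705251
  k=1: (−1)^1·6.0000/(2)·0.9164^2·0.4003^2 = -0.403624
d^2_{1,1}(0.8236) = +0.705251 -0.403624 = +0.301628
|D^2_{1,1}|² = |d^2_{1,1}(β)|² = (+0.301628)² = 0.090979 (the z-rotation phases have unit modulus)

P=0.0910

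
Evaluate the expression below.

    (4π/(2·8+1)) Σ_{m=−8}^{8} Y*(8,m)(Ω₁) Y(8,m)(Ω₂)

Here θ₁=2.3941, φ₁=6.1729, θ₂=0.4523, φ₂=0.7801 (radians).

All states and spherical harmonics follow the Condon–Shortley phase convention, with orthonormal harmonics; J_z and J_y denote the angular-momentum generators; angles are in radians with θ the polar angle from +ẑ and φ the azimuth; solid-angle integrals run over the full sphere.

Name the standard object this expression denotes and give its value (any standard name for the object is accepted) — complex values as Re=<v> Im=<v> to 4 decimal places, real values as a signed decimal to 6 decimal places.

Legendre polynomial (addition theorem), -0.144494

This sum is the spherical-harmonic addition theorem: it equals the Legendre polynomial P_l(cos γ) of the angle γ between the two directions.
Summing Y*_{l m}(θ₁,φ₁)·Y_{l m}(θ₂,φ₂) over m ∈ [−8, 8]; prefactor 4π/(2·8+1) = 0.739198:
  [-8]  conj(Y_{8,-8})(Ω₁) = +0.014937-0.018153i ; Y_{8,-8}(Ω₂) = +0.000685+0.000029i ; Δ = +0.000011-0.000012i
  [-7]  conj(Y_{8,-7})(Ω₁) = -0.072690+0.070767i ; Y_{8,-7}(Ω₂) = +0.003842+0.004138i ; Δ = -0.000572-0.000029i
  [-6]  conj(Y_{8,-6})(Ω₁) = +0.207160-0.161347i ; Y_{8,-6}(Ω₂) = -0.000928+0.029190i ; Δ = +0.004517+0.006197i
  [-5]  conj(Y_{8,-5})(Ω₁) = -0.373756+0.229886i ; Y_{8,-5}(Ω₂) = -0.077291+0.073301i ; Δ = +0.012037-0.045165i
  [-4]  conj(Y_{8,-4})(Ω₁) = +0.380232-0.179536i ; Y_{8,-4}(Ω₂) = -0.277705-0.005886i ; Δ = -0.106649+0.047620i
  [-3]  conj(Y_{8,-3})(Ω₁) = -0.056763+0.019497i ; Y_{8,-3}(Ω₂) = -0.341796-0.352838i ; Δ = +0.026281+0.013364i
  [-2]  conj(Y_{8,-2})(Ω₁) = -0.344543+0.077253i ; Y_{8,-2}(Ω₂) = +0.005106-0.481809i ; Δ = +0.035462+0.166399i
  [-1]  conj(Y_{8,-1})(Ω₁) = +0.238939-0.026459i ; Y_{8,-1}(Ω₂) = -0.002063+0.002041i ; Δ = -0.000439+0.000542i
  [+0]  conj(Y_{8,0})(Ω₁) = +0.287029-0.000000i ; Y_{8,0}(Ω₂) = -0.476505+0.000000i ; Δ = -0.136771+0.000000i
  [+1]  conj(Y_{8,1})(Ω₁) = -0.238939-0.026459i ; Y_{8,1}(Ω₂) = +0.002063+0.002041i ; Δ = -0.000439-0.000542i
  [+2]  conj(Y_{8,2})(Ω₁) = -0.344543-0.077253i ; Y_{8,2}(Ω₂) = +0.005106+0.481809i ; Δ = +0.035462-0.166399i
  [+3]  conj(Y_{8,3})(Ω₁) = +0.056763+0.019497i ; Y_{8,3}(Ω₂) = +0.341796-0.352838i ; Δ = +0.026281-0.013364i
  [+4]  conj(Y_{8,4})(Ω₁) = +0.380232+0.179536i ; Y_{8,4}(Ω₂) = -0.277705+0.005886i ; Δ = -0.106649-0.047620i
  [+5]  conj(Y_{8,5})(Ω₁) = +0.373756+0.229886i ; Y_{8,5}(Ω₂) = +0.077291+0.073301i ; Δ = +0.012037+0.045165i
  [+6]  conj(Y_{8,6})(Ω₁) = +0.207160+0.161347i ; Y_{8,6}(Ω₂) = -0.000928-0.029190i ; Δ = +0.004517-0.006197i
  [+7]  conj(Y_{8,7})(Ω₁) = +0.072690+0.070767i ; Y_{8,7}(Ω₂) = -0.003842+0.004138i ; Δ = -0.000572+0.000029i
  [+8]  conj(Y_{8,8})(Ω₁) = +0.014937+0.018153i ; Y_{8,8}(Ω₂) = +0.000685-0.000029i ; Δ = +0.000011+0.000012i
Accumulated sum -0.195475-0.000000i; after 4π/(2l+1) scaling, -0.144494-0.000000i ⇒ P_8 = -0.144494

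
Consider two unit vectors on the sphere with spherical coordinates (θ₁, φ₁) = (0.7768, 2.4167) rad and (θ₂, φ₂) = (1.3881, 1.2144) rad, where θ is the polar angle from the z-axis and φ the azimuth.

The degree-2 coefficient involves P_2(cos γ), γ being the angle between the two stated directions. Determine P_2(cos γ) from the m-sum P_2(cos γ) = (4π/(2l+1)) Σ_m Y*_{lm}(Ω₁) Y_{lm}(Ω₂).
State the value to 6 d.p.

Summing Y*_{l m}(θ₁,φ₁)·Y_{l m}(θ₂,φ₂) over m ∈ [−2, 2]; prefactor 4π/(2·2+1) = 2.513274:
  m=-2: (0.02291 - 0.18843j) × (-0.28259 - 0.24427j) = -0.05250 + 0.04765j  (running Σ = -0.05250 + 0.04765j)
  m=-1: (-0.28911 + 0.25608j) × (0.04816 - 0.12935j) = 0.01920 + 0.04973j  (running Σ = -0.03330 + 0.09738j)
  m=0: (0.16583 + 0.00000j) × (-0.28416 + 0.00000j) = -0.04712 + 0.00000j  (running Σ = -0.08042 + 0.09738j)
  m=1: (0.28911 + 0.25608j) × (-0.04816 - 0.12935j) = 0.01920 - 0.04973j  (running Σ = -0.06122 + 0.04765j)
  m=2: (0.02291 + 0.18843j) × (-0.28259 + 0.24427j) = -0.05250 - 0.04765j  (running Σ = -0.11372 - 0.00000j)
Total Σ_m = -0.11372 - 0.00000j. Multiply by 2.513274: -0.28582 - 0.00000j. P_2(cos γ) = -0.285815

-0.285815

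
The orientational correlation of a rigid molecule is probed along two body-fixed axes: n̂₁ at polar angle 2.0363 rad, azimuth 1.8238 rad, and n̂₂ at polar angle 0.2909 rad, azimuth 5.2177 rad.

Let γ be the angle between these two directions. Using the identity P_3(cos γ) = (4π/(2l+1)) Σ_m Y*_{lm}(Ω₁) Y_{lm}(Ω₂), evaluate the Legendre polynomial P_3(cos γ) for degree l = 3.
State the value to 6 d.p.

Term-by-term m-sum for l=3 (normalisation 4π/7 = 1.795196):
  m=-3: Y*=0.20488 - 0.21599j  Y=-0.00983 - 0.00054j  product -0.00213 + 0.00201j
  m=-2: Y*=0.32041 + 0.17755j  Y=-0.04279 + 0.06823j  product -0.02583 + 0.01426j
  m=-1: Y*=-0.00054 + 0.00208j  Y=0.16103 + 0.29107j  product -0.00069 + 0.00018j
  m=+0: Y*=0.33377 + 0.00000j  Y=0.56795 + 0.00000j  product 0.18957 + 0.00000j
  m=+1: Y*=0.00054 + 0.00208j  Y=-0.16103 + 0.29107j  product -0.00069 - 0.00018j
  m=+2: Y*=0.32041 - 0.17755j  Y=-0.04279 - 0.06823j  product -0.02583 - 0.01426j
  m=+3: Y*=-0.20488 - 0.21599j  Y=0.00983 - 0.00054j  product -0.00213 - 0.00201j
Total Σ_m = 0.13227 + 0.00000j. Multiply by 1.795196: 0.23745 + 0.00000j. P_3(cos γ) = 0.237454

0.237454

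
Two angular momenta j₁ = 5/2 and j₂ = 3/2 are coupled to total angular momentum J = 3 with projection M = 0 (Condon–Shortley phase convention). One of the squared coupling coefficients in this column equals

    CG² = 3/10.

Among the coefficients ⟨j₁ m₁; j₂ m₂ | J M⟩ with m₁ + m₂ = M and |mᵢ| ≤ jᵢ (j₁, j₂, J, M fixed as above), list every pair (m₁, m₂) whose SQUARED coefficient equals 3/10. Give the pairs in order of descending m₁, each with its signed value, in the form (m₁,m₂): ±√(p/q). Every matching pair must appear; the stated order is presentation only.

(3/2,-3/2): +√(3/10); (-3/2,3/2): −√(3/10)

Admissible pairs with m₁+m₂ = M = 0: (-3/2,3/2), (-1/2,1/2), (1/2,-1/2), (3/2,-3/2)
  (m₁,m₂)=(3/2,-3/2): CG² = 3/10, CG = +√(3/10)   ← matches the target
  (m₁,m₂)=(1/2,-1/2): CG² = 1/5, CG = +√(1/5)
  (m₁,m₂)=(-1/2,1/2): CG² = 1/5, CG = −√(1/5)
  (m₁,m₂)=(-3/2,3/2): CG² = 3/10, CG = −√(3/10)   ← matches the target
Pairs with CG² = 3/10: (3/2,-3/2): +√(3/10); (-3/2,3/2): −√(3/10)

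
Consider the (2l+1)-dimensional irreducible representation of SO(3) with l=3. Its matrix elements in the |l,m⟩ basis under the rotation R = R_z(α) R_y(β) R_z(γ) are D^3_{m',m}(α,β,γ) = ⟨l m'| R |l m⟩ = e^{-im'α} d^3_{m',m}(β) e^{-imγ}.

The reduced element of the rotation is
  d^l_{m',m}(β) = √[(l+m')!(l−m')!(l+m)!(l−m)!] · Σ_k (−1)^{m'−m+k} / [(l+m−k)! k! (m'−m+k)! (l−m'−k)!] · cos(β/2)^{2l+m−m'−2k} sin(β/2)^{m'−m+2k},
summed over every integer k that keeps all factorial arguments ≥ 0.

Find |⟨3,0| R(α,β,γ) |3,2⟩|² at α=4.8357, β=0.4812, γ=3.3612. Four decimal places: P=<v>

Split into d^3_{0,2}(β=0.4812) × two z-phases.
With c≡cos(β/2)=0.971195 and s≡sin(β/2)=0.238285, N=[6·6·120·1]^{1/2}=65.726707
k∈{2,3} keeps every argument non-negative
  k=2: (−1)^0·65.7267/(12)·0.9712^4·0.2383^2 = +0.276682
  k=3: (−1)^1·65.7267/(12)·0.9712^2·0.2383^4 = -0.016656
d^3_{0,2}(0.4812) = +0.276682 -0.016656 = +0.260027
|D^3_{0,2}|² = |d^3_{0,2}(β)|² = (+0.260027)² = 0.067614 (the z-rotation phases have unit modulus)

P=0.0676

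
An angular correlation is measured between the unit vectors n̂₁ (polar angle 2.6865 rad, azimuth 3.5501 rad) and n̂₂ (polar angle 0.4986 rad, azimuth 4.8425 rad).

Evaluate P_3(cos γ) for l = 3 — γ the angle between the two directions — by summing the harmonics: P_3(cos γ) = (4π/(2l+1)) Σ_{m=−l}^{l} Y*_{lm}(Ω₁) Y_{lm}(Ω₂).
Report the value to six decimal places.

0.119700

Summing Y*_{l m}(θ₁,φ₁)·Y_{l m}(θ₂,φ₂) over m ∈ [−3, 3]; prefactor 4π/(2·3+1) = 1.795196:
  m=-3: Y*=-0.011992-0.033340i  Y=-0.017360-0.042192i  product -0.001198+0.001085i
  m=-2: Y*=-0.121380-0.129308i  Y=-0.198337+0.052809i  product +0.030903+0.019237i
  m=-1: Y*=-0.395523-0.171205i  Y=+0.057279+0.437744i  product +0.052289-0.182944i
  m=+0: Y*=-0.346591-0.000000i  Y=+0.280758+0.000000i  product -0.097308-0.000000i
  m=+1: Y*=+0.395523-0.171205i  Y=-0.057279+0.437744i  product +0.052289+0.182944i
  m=+2: Y*=-0.121380+0.129308i  Y=-0.198337-0.052809i  product +0.030903-0.019237i
  m=+3: Y*=+0.011992-0.033340i  Y=+0.017360-0.042192i  product -0.001198-0.001085i
Total Σ_m = +0.066678+0.000000i. Multiply by 1.795196: +0.119700+0.000000i. P_3(cos γ) = 0.119700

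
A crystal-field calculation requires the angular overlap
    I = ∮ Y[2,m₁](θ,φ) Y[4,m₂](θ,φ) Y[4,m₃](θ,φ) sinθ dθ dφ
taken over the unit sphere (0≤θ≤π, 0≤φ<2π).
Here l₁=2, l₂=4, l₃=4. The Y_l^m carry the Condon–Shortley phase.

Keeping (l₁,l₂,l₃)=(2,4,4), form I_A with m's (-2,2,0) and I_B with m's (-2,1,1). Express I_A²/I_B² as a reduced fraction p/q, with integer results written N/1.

Same 2,4,4: normalisation and zero-m 3j drop out of the ratio.
A: Δ: 2! 2! 6! / 11! → 1/13860; sum: t=2:+1/192 = 1/192; 3j²(2 4 4; -2 2 0) = Δ·Π!·Σ² = 3/77  (sign +1)
B: Δ: 2! 2! 6! / 11! → 1/13860; sum: t=2:+1/144 = 1/144; 3j²(2 4 4; -2 1 1) = Δ·Π!·Σ² = 10/231  (sign -1)
I_A²/I_B² = (3/77)/(10/231) = 9/10

9/10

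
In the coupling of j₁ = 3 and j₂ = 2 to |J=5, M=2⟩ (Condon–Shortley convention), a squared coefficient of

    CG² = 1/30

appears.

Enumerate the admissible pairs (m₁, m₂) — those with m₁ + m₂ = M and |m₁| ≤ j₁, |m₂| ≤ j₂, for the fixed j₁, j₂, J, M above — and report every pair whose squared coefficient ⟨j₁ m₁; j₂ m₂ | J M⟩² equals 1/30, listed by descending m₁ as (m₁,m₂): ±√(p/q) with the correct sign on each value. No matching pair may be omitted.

(3,-1): +√(1/30)

Admissible pairs with m₁+m₂ = M = 2: (0,2), (1,1), (2,0), (3,-1)
  (m₁,m₂)=(3,-1): CG² = 1/30, CG = +√(1/30)   ← matches the target
  (m₁,m₂)=(2,0): CG² = 3/10, CG = +√(3/10)
  (m₁,m₂)=(1,1): CG² = 1/2, CG = +√(1/2)
  (m₁,m₂)=(0,2): CG² = 1/6, CG = +√(1/6)
Pairs with CG² = 1/30: (3,-1): +√(1/30)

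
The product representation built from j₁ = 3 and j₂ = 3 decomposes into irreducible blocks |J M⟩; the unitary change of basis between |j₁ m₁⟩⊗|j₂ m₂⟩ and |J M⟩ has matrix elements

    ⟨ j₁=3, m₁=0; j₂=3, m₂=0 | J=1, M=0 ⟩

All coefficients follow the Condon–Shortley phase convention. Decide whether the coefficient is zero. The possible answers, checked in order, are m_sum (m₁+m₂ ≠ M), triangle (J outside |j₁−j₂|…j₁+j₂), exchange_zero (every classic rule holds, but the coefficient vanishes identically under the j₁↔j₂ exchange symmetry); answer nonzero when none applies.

m-sum: m₁+m₂ = 0+0 = 0, M = 0  ✓
triangle: |j₁−j₂| = 0 ≤ J = 1 ≤ j₁+j₂ = 6  ✓
exchange: j₁=j₂ and m₁=m₂, and (−1)^(j₁+j₂−J) = (−1)^5 = −1 forces ⟨j₁m₁;j₂m₂|JM⟩ = −⟨j₂m₂;j₁m₁|JM⟩ = −⟨j₁m₁;j₂m₂|JM⟩ ⇒ the coefficient vanishes identically
Racah sum check: Σ_k collapses to 0 ⇒ CG = 0

exchange_zero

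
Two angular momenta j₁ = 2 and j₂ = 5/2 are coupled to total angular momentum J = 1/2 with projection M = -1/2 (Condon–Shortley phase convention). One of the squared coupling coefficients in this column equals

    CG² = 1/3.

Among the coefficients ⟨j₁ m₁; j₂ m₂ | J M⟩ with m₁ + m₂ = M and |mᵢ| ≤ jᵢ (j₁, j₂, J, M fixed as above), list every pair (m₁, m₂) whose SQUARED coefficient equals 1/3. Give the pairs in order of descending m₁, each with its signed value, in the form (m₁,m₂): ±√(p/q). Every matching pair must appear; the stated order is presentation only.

(2,-5/2): +√(1/3)

Admissible pairs with m₁+m₂ = M = -1/2: (-2,3/2), (-1,1/2), (0,-1/2), (1,-3/2), (2,-5/2)
  (m₁,m₂)=(2,-5/2): CG² = 1/3, CG = +√(1/3)   ← matches the target
  (m₁,m₂)=(1,-3/2): CG² = 4/15, CG = −√(4/15)
  (m₁,m₂)=(0,-1/2): CG² = 1/5, CG = +√(1/5)
  (m₁,m₂)=(-1,1/2): CG² = 2/15, CG = −√(2/15)
  (m₁,m₂)=(-2,3/2): CG² = 1/15, CG = +√(1/15)
Pairs with CG² = 1/3: (2,-5/2): +√(1/3)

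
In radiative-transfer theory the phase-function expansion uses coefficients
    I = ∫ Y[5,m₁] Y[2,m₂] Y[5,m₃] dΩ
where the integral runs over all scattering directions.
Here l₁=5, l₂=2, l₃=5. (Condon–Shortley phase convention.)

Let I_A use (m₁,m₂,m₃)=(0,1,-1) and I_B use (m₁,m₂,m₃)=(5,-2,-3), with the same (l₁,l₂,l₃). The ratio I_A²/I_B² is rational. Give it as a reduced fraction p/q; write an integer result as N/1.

1/6

Same 5,2,5: normalisation and zero-m 3j drop out of the ratio.
A: Δ: 2! 8! 2! / 13! → 1/38610; sum: t=1:−1/1152 t=2:+1/1440 = -1/5760; 3j²(5 2 5; 0 1 -1) = Δ·Π!·Σ² = 1/858  (sign -1)
B: Δ: 2! 8! 2! / 13! → 1/38610; sum: t=0:+1/161280 = 1/161280; 3j²(5 2 5; 5 -2 -3) = Δ·Π!·Σ² = 1/143  (sign +1)
I_A²/I_B² = (1/858)/(1/143) = 1/6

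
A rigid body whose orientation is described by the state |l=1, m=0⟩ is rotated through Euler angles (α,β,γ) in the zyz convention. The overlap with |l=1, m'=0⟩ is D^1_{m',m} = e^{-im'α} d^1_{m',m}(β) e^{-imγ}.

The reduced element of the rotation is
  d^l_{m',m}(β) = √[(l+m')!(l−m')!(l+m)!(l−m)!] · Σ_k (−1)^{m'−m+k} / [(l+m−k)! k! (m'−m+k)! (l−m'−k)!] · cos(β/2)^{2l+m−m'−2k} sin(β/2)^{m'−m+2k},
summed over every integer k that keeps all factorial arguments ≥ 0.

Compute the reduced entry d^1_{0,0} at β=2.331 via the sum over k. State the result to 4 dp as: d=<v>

d=-0.6891

d^1_{0,0}(β=2.3310) via the finite sum:
c=cos(2.331000/2)=0.394291, s=sin(2.331000/2)=0.918986; N=√[1·1·1·1]=1.000000
k∈{0,1} keeps every argument non-negative
  k=0: (−1)^0·1.0000/(1)·0.3943^2·0.9190^0 = +0.155465
  k=1: (−1)^1·1.0000/(1)·0.3943^0·0.9190^2 = -0.844535
d^1_{0,0}(2.3310) = +0.155465 -0.844535 = -0.689069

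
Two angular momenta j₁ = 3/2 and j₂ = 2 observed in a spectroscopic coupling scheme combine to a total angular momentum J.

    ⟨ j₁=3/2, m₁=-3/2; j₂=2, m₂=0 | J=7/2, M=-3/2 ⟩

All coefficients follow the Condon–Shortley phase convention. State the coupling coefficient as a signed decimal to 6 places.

+√(2/7) = +0.534522

j₁+j₂−J=0  J+j₁−j₂=3  J−j₁+j₂=4  j₁+j₂+J+1=8
(j₁±m₁, j₂±m₂, J±M) = (0,3,2,2,2,5)
P² = 1152/7
sum k=0..0:
  [0] +1/24 = 1/24
S = 1/24
C² = P²·S² = 2/7 ; C = +0.534522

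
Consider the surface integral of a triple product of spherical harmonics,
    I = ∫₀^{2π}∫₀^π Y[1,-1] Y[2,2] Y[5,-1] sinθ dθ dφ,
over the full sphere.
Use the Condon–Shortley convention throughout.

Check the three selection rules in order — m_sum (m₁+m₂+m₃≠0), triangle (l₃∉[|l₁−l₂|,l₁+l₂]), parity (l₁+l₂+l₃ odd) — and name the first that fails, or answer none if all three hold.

triangle

m₁+m₂+m₃ = -1 + 2 − 1 = 0  ✓
triangle: need |l₁−l₂| ≤ l₃ ≤ l₁+l₂ = [1,3]; l₃=5 is outside  ✗
parity: l₁+l₂+l₃ = 8 is even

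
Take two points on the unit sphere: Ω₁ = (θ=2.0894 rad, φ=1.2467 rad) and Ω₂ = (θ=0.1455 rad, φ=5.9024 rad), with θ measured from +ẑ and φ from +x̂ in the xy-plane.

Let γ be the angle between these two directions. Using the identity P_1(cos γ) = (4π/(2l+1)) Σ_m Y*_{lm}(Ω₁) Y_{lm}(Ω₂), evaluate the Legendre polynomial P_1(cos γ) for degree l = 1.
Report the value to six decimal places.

-0.497565

Addition theorem: P_1(cos γ) = (4π/3) Σ_m Y*_{lm}(Ω₁) Y_{lm}(Ω₂), m = −1…1:
  m=-1: (+0.095557+0.284444i) × (+0.046504+0.018617i) = -0.000852+0.015007i  (running Σ = -0.000852+0.015007i)
  m=0: (-0.242185-0.000000i) × (+0.483440+0.000000i) = -0.117082-0.000000i  (running Σ = -0.117933+0.015007i)
  m=1: (-0.095557+0.284444i) × (-0.046504+0.018617i) = -0.000852-0.015007i  (running Σ = -0.118785+0.000000i)
Accumulated sum -0.118785+0.000000i; after 4π/(2l+1) scaling, -0.497565+0.000000i ⇒ P_1 = -0.497565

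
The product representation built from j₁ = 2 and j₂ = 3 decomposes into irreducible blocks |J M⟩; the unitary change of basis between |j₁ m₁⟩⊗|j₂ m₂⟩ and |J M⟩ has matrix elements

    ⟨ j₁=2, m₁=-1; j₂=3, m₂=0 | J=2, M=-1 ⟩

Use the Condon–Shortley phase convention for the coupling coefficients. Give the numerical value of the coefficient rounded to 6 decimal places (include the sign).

+0.534522  (= +√(2/7))

√[5·3!1!3!/8! · 1!3!3!3!1!3!] = √(81/14)
  +(−1)^2/∏(2,1,1,1,0,2)! = 1/4  (running 1/4)
  +(−1)^3/∏(3,0,0,0,1,3)! = -1/36  (running 2/9)
⟨..|..⟩ = √(81/14)·(2/9) = +0.534522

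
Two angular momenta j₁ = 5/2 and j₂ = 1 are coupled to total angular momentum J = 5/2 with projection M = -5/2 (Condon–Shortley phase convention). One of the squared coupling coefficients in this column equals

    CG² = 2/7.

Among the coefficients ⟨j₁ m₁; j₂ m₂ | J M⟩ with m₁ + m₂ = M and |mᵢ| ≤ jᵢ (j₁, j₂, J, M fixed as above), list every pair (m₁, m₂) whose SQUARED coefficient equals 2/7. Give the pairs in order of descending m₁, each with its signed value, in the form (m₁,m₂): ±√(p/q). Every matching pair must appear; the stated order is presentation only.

Admissible pairs with m₁+m₂ = M = -5/2: (-5/2,0), (-3/2,-1)
  (m₁,m₂)=(-3/2,-1): CG² = 2/7, CG = +√(2/7)   ← matches the target
  (m₁,m₂)=(-5/2,0): CG² = 5/7, CG = −√(5/7)
Pairs with CG² = 2/7: (-3/2,-1): +√(2/7)

(-3/2,-1): +√(2/7)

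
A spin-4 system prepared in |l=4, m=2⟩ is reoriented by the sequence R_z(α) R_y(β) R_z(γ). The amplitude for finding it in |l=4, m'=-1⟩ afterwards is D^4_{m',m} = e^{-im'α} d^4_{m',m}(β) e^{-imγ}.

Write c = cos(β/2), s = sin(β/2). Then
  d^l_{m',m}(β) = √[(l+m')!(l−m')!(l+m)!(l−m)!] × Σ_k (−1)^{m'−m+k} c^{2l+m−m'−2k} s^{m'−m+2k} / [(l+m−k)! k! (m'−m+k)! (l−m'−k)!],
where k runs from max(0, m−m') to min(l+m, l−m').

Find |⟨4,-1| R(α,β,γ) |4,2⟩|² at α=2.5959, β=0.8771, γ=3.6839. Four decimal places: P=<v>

P=0.2033

Split into d^4_{-1,2}(β=0.8771) × two z-phases.
With c≡cos(β/2)=0.905368 and s≡sin(β/2)=0.424627, N=[6·120·720·2]^{1/2}=1018.233765
The bounds max(0,m−m')=3 and min(l+m,l−m')=5 give 3 terms
  k=3: (−1)^0·1018.2338/(72)·0.9054^5·0.4246^3 = +0.658665
  k=4: (−1)^1·1018.2338/(48)·0.9054^3·0.4246^5 = -0.217331
  k=5: (−1)^2·1018.2338/(240)·0.9054^1·0.4246^7 = +0.009561
d^4_{-1,2}(0.8771) = +0.658665 -0.217331 +0.009561 = +0.450896
|D^4_{-1,2}|² = |d^4_{-1,2}(β)|² = (+0.450896)² = 0.203307 (the z-rotation phases have unit modulus)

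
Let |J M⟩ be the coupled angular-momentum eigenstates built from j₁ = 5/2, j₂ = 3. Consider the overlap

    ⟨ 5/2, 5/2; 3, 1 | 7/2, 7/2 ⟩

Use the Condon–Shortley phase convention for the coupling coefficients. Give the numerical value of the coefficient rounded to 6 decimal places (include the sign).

triangle: 2!·3!·4!/10! = 288/3628800
(j±m)!: 5!·0!·4!·2!·7!·0! = 29030400
prefactor² = (2J+1)·Δ·N² = 18432
  k=0: +1/(0!·2!·0!·4!·3!·0!) = 1/288
Σ = 1/288  ⇒  CG² = 18432·(1/288)² = 2/9
CG = +√(2/9) = +0.471405

+0.471405  (= +√(2/9))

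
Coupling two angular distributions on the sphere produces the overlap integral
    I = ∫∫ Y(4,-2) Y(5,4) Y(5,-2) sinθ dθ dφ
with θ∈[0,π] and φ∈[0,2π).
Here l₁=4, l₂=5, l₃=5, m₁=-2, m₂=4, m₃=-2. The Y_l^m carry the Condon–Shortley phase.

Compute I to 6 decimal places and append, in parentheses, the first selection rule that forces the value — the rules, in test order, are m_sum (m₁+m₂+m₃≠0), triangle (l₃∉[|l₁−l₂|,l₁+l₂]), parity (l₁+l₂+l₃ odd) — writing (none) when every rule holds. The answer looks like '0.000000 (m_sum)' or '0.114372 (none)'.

0.118854 (none)

Rules hold: Σm=0, L=14 even, 1≤5≤9.
N = 9·11·11 = 1089
Δ = 4!·4!·6!/15! = 1/3153150
Racah Σ t=0..4: t=0:+1/69120 t=1:−1/1728 t=2:+1/576 t=3:−1/1728 t=4:+1/69120 = 7/11520
⇒ 3j(4 5 5; 0 0 0)² = 2/143, sgn -1
Racah Σ t=3..4: t=3:−1/25920 t=4:+1/11520 = 1/20736
⇒ 3j(4 5 5; -2 4 -2)² = 5/429, sgn -1
4πI² = N·(3j₀)²·(3jₘ)² = 30/169
I = +1·√(0.177515/4π) = 0.11885360
No selection rule forces the value: the integral is nonzero (none).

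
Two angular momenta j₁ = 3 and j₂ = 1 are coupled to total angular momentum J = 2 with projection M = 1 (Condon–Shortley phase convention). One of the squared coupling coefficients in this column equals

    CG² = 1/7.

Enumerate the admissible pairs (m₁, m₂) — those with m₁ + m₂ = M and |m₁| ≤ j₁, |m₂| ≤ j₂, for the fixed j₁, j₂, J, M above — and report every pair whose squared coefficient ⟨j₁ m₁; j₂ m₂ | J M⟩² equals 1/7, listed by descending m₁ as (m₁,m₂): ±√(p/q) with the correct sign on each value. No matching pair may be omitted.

Admissible pairs with m₁+m₂ = M = 1: (0,1), (1,0), (2,-1)
  (m₁,m₂)=(2,-1): CG² = 10/21, CG = +√(10/21)
  (m₁,m₂)=(1,0): CG² = 8/21, CG = −√(8/21)
  (m₁,m₂)=(0,1): CG² = 1/7, CG = +√(1/7)   ← matches the target
Pairs with CG² = 1/7: (0,1): +√(1/7)

(0,1): +√(1/7)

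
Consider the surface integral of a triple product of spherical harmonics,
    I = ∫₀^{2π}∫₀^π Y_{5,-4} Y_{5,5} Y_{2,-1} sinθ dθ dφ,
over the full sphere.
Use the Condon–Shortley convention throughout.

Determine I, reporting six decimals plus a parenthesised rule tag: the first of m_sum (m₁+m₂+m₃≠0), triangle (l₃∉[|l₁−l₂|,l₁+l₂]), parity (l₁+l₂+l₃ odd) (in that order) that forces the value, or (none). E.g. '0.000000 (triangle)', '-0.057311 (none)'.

-0.187924 (none)

Rules hold: Σm=0, L=12 even, 0≤2≤10.
N = 11·11·5 = 605
Δ = 8!·2!·2!/13! = 1/38610
Racah Σ t=3..5: t=3:−1/2880 t=4:+1/576 t=5:−1/2880 = 1/960
⇒ 3j(5 5 2; 0 0 0)² = 10/429, sgn +1
Racah Σ t=8..8: t=8:+1/80640 = 1/80640
⇒ 3j(5 5 2; -4 5 -1)² = 9/286, sgn -1
4πI² = N·(3j₀)²·(3jₘ)² = 75/169
I = -1·√(0.443787/4π) = -0.18792404
No selection rule forces the value: the integral is nonzero (none).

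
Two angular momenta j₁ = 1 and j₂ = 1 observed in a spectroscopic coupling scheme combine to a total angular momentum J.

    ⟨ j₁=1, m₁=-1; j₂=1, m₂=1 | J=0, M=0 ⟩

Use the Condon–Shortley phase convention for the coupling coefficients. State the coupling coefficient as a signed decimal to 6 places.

j₁+j₂−J=2  J+j₁−j₂=0  J−j₁+j₂=0  j₁+j₂+J+1=3
(j₁±m₁, j₂±m₂, J±M) = (0,2,2,0,0,0)
P² = 4/3
sum k=2..2:
  [2] +1/2 = 1/2
S = 1/2
C² = P²·S² = 1/3 ; C = +0.577350

+√(1/3) ≈ +0.577350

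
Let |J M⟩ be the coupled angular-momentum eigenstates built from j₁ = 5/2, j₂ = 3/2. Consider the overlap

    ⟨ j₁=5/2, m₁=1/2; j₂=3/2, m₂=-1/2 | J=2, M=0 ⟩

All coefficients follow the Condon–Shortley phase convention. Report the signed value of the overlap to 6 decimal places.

triangle: 2!·3!·1!/7! = 12/5040
(j±m)!: 3!·2!·1!·2!·2!·2! = 96
prefactor² = (2J+1)·Δ·N² = 8/7
  k=0: +1/(0!·2!·2!·1!·1!·0!) = 1/4
  k=1: −1/(1!·1!·1!·0!·2!·1!) = -1/2
Σ = -1/4  ⇒  CG² = 8/7·(-1/4)² = 1/14
CG = −√(1/14) = -0.267261

−√(1/14) ≈ -0.267261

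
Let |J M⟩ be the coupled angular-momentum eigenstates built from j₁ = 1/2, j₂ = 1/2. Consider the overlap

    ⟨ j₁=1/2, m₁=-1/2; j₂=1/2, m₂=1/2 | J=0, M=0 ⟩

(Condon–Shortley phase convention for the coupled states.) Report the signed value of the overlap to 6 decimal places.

-0.707107  (= −√(1/2))

triangle: 1!·0!·0!/2! = 1/2
(j±m)!: 0!·1!·1!·0!·0!·0! = 1
prefactor² = (2J+1)·Δ·N² = 1/2
  k=1: −1/(1!·0!·0!·0!·0!·0!) = -1
Σ = -1  ⇒  CG² = 1/2·(-1)² = 1/2
CG = −√(1/2) = -0.707107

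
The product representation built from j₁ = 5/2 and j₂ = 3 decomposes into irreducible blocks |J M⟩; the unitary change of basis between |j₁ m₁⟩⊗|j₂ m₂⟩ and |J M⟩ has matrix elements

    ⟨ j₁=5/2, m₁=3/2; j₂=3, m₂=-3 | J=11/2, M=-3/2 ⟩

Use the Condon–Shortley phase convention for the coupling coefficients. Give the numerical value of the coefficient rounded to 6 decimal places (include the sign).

j₁+j₂−J=0  J+j₁−j₂=5  J−j₁+j₂=6  j₁+j₂+J+1=12
(j₁±m₁, j₂±m₂, J±M) = (4,1,0,6,4,7)
P² = 49766400/11
sum k=0..0:
  [0] +1/17280 = 1/17280
S = 1/17280
C² = P²·S² = 1/66 ; C = +0.123091

+0.123091  (= +√(1/66))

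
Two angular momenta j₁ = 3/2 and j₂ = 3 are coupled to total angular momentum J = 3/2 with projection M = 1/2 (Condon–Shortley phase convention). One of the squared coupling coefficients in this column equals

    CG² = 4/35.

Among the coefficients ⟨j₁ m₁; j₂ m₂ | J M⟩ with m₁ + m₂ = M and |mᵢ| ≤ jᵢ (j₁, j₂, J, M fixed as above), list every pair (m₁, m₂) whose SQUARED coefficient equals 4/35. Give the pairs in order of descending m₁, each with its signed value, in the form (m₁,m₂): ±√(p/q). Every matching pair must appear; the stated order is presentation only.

Admissible pairs with m₁+m₂ = M = 1/2: (-3/2,2), (-1/2,1), (1/2,0), (3/2,-1)
  (m₁,m₂)=(3/2,-1): CG² = 4/35, CG = +√(4/35)   ← matches the target
  (m₁,m₂)=(1/2,0): CG² = 9/35, CG = −√(9/35)
  (m₁,m₂)=(-1/2,1): CG² = 12/35, CG = +√(12/35)
  (m₁,m₂)=(-3/2,2): CG² = 2/7, CG = −√(2/7)
Pairs with CG² = 4/35: (3/2,-1): +√(4/35)

(3/2,-1): +√(4/35)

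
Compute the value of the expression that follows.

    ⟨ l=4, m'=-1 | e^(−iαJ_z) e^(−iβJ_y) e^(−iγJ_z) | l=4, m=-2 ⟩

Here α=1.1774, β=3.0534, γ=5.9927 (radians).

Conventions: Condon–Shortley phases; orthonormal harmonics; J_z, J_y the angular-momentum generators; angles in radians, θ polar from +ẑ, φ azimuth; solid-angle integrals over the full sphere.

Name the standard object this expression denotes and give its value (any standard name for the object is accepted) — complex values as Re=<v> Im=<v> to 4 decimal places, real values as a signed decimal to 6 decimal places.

Wigner D-matrix element, Re=-0.0010 Im=-0.0007

This is a Wigner D-matrix element — the rotation-matrix element ⟨l m'| R(α,β,γ) |l m⟩ in the angular-momentum basis.
First d^4_{-1,-2}(β=3.0534), then the phase factors e^{-i(-1)α} and e^{-i(-2)γ}:
Half-angle: c=0.044082, s=0.999028. N=√(6·120·2·720)=1018.233765
The bounds max(0,m−m')=0 and min(l+m,l−m')=2 give 3 terms
  k=0: (−1)^1·1018.2338/(240)·0.0441^7·0.9990^1 = -0.000000
  k=1: (−1)^2·1018.2338/(48)·0.0441^5·0.9990^3 = +0.000004
  k=2: (−1)^3·1018.2338/(72)·0.0441^3·0.9990^5 = -0.001206
d^4_{-1,-2}(3.0534) = -0.000000 +0.000004 -0.001206 = -0.001202
Phases: e^{-i·(-1)·1.1774}=+0.383328+0.923612i, e^{-i·(-2)·5.9927}=+0.835930-0.548836i ⇒ D=-0.000995-0.000675i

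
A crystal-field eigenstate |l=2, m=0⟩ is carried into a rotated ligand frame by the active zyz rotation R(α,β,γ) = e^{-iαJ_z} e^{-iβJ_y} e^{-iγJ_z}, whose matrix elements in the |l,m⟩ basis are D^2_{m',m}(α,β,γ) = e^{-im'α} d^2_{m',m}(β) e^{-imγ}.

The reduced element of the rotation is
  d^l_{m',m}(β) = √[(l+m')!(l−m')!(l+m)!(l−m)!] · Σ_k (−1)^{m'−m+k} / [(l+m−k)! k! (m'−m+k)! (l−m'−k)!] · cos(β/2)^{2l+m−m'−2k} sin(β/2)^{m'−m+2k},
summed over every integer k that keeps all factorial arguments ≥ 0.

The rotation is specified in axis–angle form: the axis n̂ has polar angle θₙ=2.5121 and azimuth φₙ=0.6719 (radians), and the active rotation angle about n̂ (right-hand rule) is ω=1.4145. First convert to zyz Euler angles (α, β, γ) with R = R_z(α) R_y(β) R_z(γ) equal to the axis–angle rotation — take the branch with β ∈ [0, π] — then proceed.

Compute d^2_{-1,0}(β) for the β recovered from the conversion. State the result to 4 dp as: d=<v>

d=0.6124

Axis–angle → zyz. n̂ = (sinθₙcosφₙ, sinθₙsinφₙ, cosθₙ) = (+0.460768, +0.366472, -0.808326), ω = 1.4145.
R = I cosω + sinω [n̂]ₓ + (1−cosω) n̂n̂ᵀ gives
  R = [+0.334920, +0.941047, +0.047530; -0.655899, +0.269057, -0.705269; -0.676480, +0.205033, +0.707345]
β = atan2(√(R₁₃²+R₂₃²), R₃₃) = 0.785062; α = atan2(R₂₃, R₁₃) mod 2π = 4.779681; γ = atan2(R₃₂, −R₃₁) mod 2π = 0.294288
d^2_{-1,0}(β=0.7851) via the finite sum:
With c≡cos(β/2)=0.923944 and s≡sin(β/2)=0.382528, N=[1·6·2·2]^{1/2}=4.898979
Admissible k: 1..2 (factorial args all ≥0)
  k=1: (−1)^0·4.8990/(2)·0.9239^3·0.3825^1 = +0.739053
  k=2: (−1)^1·4.8990/(2)·0.9239^1·0.3825^3 = -0.126681
d^2_{-1,0}(0.7851) = +0.739053 -0.126681 = +0.612372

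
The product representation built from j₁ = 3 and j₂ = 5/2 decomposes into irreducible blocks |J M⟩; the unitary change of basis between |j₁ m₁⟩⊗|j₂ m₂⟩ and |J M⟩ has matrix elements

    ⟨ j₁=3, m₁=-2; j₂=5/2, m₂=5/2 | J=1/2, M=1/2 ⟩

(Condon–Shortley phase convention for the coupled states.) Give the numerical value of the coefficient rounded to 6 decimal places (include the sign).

-0.218218

j₁+j₂−J=5  J+j₁−j₂=1  J−j₁+j₂=0  j₁+j₂+J+1=7
(j₁±m₁, j₂±m₂, J±M) = (1,5,5,0,1,0)
P² = 4800/7
sum k=5..5:
  [5] −1/120 = -1/120
S = -1/120
C² = P²·S² = 1/21 ; C = -0.218218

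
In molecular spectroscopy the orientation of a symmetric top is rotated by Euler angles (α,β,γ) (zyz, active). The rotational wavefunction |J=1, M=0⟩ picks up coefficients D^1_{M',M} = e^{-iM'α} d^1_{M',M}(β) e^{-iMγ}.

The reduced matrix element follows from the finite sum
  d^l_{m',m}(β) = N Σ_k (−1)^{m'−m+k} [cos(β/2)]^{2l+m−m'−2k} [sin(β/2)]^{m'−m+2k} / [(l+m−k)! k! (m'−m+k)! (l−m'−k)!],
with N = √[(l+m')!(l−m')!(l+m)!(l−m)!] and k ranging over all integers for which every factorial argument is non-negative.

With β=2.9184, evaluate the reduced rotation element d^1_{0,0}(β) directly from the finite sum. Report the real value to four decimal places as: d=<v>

d^1_{0,0}(β=2.9184) via the finite sum:
With c≡cos(β/2)=0.111365 and s≡sin(β/2)=0.993780, N=[1·1·1·1]^{1/2}=1.000000
Admissible k: 0..1 (factorial args all ≥0)
  k=0: (−1)^0·1.0000/(1)·0.1114^2·0.9938^0 = +0.012402
  k=1: (−1)^1·1.0000/(1)·0.1114^0·0.9938^2 = -0.987598
d^1_{0,0}(2.9184) = +0.012402 -0.987598 = -0.975196

d=-0.9752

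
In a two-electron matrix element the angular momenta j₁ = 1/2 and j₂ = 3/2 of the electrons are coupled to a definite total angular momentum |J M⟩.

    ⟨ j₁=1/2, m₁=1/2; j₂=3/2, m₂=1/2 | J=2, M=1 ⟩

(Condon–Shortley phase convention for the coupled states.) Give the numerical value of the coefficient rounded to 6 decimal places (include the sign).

j₁+j₂−J=0  J+j₁−j₂=1  J−j₁+j₂=3  j₁+j₂+J+1=5
(j₁±m₁, j₂±m₂, J±M) = (1,0,2,1,3,1)
P² = 3
sum k=0..0:
  [0] +1/2 = 1/2
S = 1/2
C² = P²·S² = 3/4 ; C = +0.866025

+0.866025  (= +√(3/4))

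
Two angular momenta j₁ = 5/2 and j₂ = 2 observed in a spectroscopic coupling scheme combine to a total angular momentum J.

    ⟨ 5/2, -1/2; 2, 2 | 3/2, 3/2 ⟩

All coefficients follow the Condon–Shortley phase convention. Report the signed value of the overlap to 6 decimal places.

j₁+j₂−J=3  J+j₁−j₂=2  J−j₁+j₂=1  j₁+j₂+J+1=7
(j₁±m₁, j₂±m₂, J±M) = (2,3,4,0,3,0)
P² = 576/35
sum k=3..3:
  [3] −1/12 = -1/12
S = -1/12
C² = P²·S² = 4/35 ; C = -0.338062

−√(4/35) = -0.338062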